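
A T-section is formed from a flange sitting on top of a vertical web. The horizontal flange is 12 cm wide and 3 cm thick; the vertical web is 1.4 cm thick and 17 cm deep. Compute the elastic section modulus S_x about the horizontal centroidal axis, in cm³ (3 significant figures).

Split into non-overlapping primitives; take the origin at the lower-left of the bounding box.
Flange: 12 × 3, A = 36 cm², y = 18.5 cm, Ī = 27 cm⁴.
Web: 1.4 × 17, A = 23.8 cm², y = 8.5 cm, Ī = 573.18 cm⁴.
Centroid: ȳ = ΣA·y / ΣA = 14.52 cm.
Transfer each piece to the horizontal centroidal axis using Ī + A·d² with d = y − 14.52:
  flange: d = 3.9799 cm → contributes +597.24 cm⁴
  web: d = -6.0201 cm → contributes +1435.7 cm⁴
Total I = 2 033 cm⁴.
Extreme fibre distance c = 14.52 cm; S = I/c = 140.01 cm³.

S_x ≈ 140 cm³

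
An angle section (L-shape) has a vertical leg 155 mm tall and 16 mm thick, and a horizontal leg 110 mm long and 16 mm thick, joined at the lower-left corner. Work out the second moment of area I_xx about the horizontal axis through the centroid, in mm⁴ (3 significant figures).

Treat the section as a set of non-overlapping primitives; coordinates are from the bounding-box lower-left.
Vertical leg: 16 × 155, A = 2 480 mm², y = 77.5 mm, Ī = 4 965 167 mm⁴.
Horizontal leg (remainder): 94 × 16, A = 1 504 mm², y = 8 mm, Ī = 32 085 mm⁴.
Centroid: ȳ = ΣA·y / ΣA = 51.263 mm.
Transfer each piece to the horizontal axis through the centroid using Ī + A·d² with d = y − 51.263:
  vertical leg: d = 26.237 mm → contributes +6 672 343 mm⁴
  horizontal leg (remainder): d = -43.263 mm → contributes +2 847 110 mm⁴
Total I = 9 519 452 mm⁴.

I_xx ≈ 9.52 × 10⁶ mm⁴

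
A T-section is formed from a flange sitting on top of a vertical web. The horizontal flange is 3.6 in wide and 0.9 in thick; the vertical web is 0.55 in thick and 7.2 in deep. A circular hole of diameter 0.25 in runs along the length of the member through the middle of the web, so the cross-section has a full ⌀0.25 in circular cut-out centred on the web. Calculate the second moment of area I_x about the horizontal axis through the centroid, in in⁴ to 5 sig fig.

I_x ≈ 46.391 in⁴

Break the section into simple shapes (no overlaps), measuring from the bottom-left corner of the bounding box.
Flange: 3.6 × 0.9, A = 3.24 in², y = 7.65 in, Ī = 0.2187 in⁴.
Web: 0.55 × 7.2, A = 3.96 in², y = 3.6 in, Ī = 17.1072 in⁴.
Hole (subtracted): ⌀0.25, A = 0.04908739 in², y = 3.6 in, Ī = 0.0001917476 in⁴.
Centroid: ȳ = ΣA·y / ΣA = 5.435011 in.
Transfer each piece to the horizontal axis through the centroid using Ī + A·d² with d = y − 5.435011:
  flange: d = 2.214989 in → contributes +16.11472 in⁴
  web: d = -1.835011 in → contributes +30.44156 in⁴
  hole: d = -1.835011 in → contributes −0.1654819 in⁴
Total I = 46.3908 in⁴.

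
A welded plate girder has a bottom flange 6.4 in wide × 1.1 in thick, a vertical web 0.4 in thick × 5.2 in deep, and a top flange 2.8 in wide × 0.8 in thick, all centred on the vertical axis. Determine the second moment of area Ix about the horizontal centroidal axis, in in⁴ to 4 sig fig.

Treat the section as a set of non-overlapping primitives; coordinates are from the bounding-box lower-left.
Bottom plate: 6.4 × 1.1, A = 7.04 in², y = 0.55 in, Ī = 0.709867 in⁴.
Web plate: 0.4 × 5.2, A = 2.08 in², y = 3.7 in, Ī = 4.68693 in⁴.
Top plate: 2.8 × 0.8, A = 2.24 in², y = 6.7 in, Ī = 0.119467 in⁴.
Centroid: ȳ = ΣA·y / ΣA = 2.33944 in.
Transfer each piece to the horizontal centroidal axis using Ī + A·d² with d = y − 2.33944:
  bottom plate: d = -1.78944 in → contributes +23.2525 in⁴
  web plate: d = 1.36056 in → contributes +8.53729 in⁴
  top plate: d = 4.36056 in → contributes +42.712 in⁴
Total I = 74.5018 in⁴.

Ix ≈ 74.50 in⁴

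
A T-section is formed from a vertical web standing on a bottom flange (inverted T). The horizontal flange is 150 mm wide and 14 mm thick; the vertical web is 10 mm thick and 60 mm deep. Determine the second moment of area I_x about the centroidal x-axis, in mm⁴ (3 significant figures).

Split into non-overlapping primitives; take the origin at the lower-left of the bounding box.
Flange: 150 × 14, A = 2 100 mm², y = 7 mm, Ī = 34 300 mm⁴.
Web: 10 × 60, A = 600 mm², y = 44 mm, Ī = 180 000 mm⁴.
Centroid: ȳ = ΣA·y / ΣA = 15.222 mm.
Transfer each piece to the centroidal x-axis using Ī + A·d² with d = y − 15.222:
  flange: d = -8.2222 mm → contributes +176 270 mm⁴
  web: d = 28.778 mm → contributes +676 896 mm⁴
Total I = 853 167 mm⁴.

I_x ≈ 8.53 × 10⁵ mm⁴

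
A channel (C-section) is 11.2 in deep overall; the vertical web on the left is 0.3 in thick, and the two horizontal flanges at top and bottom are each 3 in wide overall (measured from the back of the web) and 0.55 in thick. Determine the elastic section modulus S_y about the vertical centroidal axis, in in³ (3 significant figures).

Treat the section as a set of non-overlapping primitives; coordinates are from the bounding-box lower-left.
Web: 0.3 × 11.2, A = 3.36 in², x = 0.15 in, Ī = 0.0252 in⁴.
Top flange (beyond web): 2.7 × 0.55, A = 1.485 in², x = 1.65 in, Ī = 0.90214 in⁴.
Bottom flange (beyond web): 2.7 × 0.55, A = 1.485 in², x = 1.65 in, Ī = 0.90214 in⁴.
Centroid: x̄ = ΣA·x / ΣA = 0.85379 in.
Transfer each piece to the vertical centroidal axis using Ī + A·d² with d = x − 0.85379:
  web: d = -0.70379 in → contributes +1.6895 in⁴
  top flange (beyond web): d = 0.79621 in → contributes +1.8436 in⁴
  bottom flange (beyond web): d = 0.79621 in → contributes +1.8436 in⁴
Total I = 5.3766 in⁴.
Extreme fibre distance c = 2.1462 in; S = I/c = 2.5052 in³.

S_y ≈ 2.51 in³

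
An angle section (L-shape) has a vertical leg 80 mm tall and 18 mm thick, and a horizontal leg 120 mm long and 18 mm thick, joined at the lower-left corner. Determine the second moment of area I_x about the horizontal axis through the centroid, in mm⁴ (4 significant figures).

Decompose the section into non-overlapping parts with the origin at the bottom-left of its bounding rectangle.
Vertical leg: 18 × 80, A = 1 440 mm², y = 40 mm, Ī = 768 000 mm⁴.
Horizontal leg (remainder): 102 × 18, A = 1 836 mm², y = 9 mm, Ī = 49 572 mm⁴.
Centroid: ȳ = ΣA·y / ΣA = 22.6264 mm.
Transfer each piece to the horizontal axis through the centroid using Ī + A·d² with d = y − 22.6264:
  vertical leg: d = 17.3736 mm → contributes +1 202 654 mm⁴
  horizontal leg (remainder): d = -13.6264 mm → contributes +390 477 mm⁴
Total I = 1 593 131 mm⁴.

I_x ≈ 1.593 × 10⁶ mm⁴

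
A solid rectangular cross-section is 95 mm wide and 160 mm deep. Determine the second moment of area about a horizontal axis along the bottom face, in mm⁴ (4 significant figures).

The section: 95 × 160, A = 15 200 mm², y = 80 mm, Ī = 32 426 667 mm⁴.
Transfer it to a horizontal axis along the bottom face using Ī + A·d² with d = y − 0:
  the section: d = 80 mm → contributes +129 706 667 mm⁴
Total I = 129 706 667 mm⁴.

I_base ≈ 1.297 × 10⁸ mm⁴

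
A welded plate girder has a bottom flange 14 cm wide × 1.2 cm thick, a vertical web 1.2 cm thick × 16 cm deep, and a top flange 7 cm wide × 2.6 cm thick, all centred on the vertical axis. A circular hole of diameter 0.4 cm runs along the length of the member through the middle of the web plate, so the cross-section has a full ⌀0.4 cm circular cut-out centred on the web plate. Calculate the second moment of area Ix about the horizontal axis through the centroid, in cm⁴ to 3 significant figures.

Ix ≈ 3230 cm⁴

Treat the section as a set of non-overlapping primitives; coordinates are from the bounding-box lower-left.
Bottom plate: 14 × 1.2, A = 16.8 cm², y = 0.6 cm, Ī = 2.016 cm⁴.
Web plate: 1.2 × 16, A = 19.2 cm², y = 9.2 cm, Ī = 409.6 cm⁴.
Top plate: 7 × 2.6, A = 18.2 cm², y = 18.5 cm, Ī = 10.253 cm⁴.
Hole (subtracted): ⌀0.4, A = 0.12566 cm², y = 9.2 cm, Ī = 0.0012566 cm⁴.
Centroid: ȳ = ΣA·y / ΣA = 9.6583 cm.
Transfer each piece to the horizontal axis through the centroid using Ī + A·d² with d = y − 9.6583:
  bottom plate: d = -9.0583 cm → contributes +1380.5 cm⁴
  web plate: d = -0.45826 cm → contributes +413.63 cm⁴
  top plate: d = 8.8417 cm → contributes +1433.1 cm⁴
  hole: d = -0.45826 cm → contributes −0.027646 cm⁴
Total I = 3227.2 cm⁴.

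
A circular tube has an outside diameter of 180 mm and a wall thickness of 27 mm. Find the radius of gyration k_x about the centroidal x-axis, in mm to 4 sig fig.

k_x ≈ 54.93 mm

Treat the section as a set of non-overlapping primitives; coordinates are from the bounding-box lower-left.
Outer circle: ⌀180, A = 25446.9 mm², y = 90 mm, Ī = 51 529 974 mm⁴.
Bore (subtracted): ⌀126, A = 12 469 mm², y = 90 mm, Ī = 12 372 347 mm⁴.
By symmetry the centroid is at mid-height, ȳ = 90 mm.
All pieces are centred on the centroidal x-axis, so I = ΣĪ (holes subtracted) = 39 157 627 mm⁴.
Radius of gyration: k = √(I/A) = √(39 157 627 / 12977.9) = 54.9295 mm.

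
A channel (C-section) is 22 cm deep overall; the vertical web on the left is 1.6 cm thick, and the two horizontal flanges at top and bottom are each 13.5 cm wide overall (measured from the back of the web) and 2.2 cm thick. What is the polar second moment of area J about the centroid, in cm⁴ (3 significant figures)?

Split into non-overlapping primitives; take the origin at the lower-left of the bounding box.
Web: 1.6 × 22, A = 35.2 cm², y = 11 cm, Ī = 1419.7 cm⁴.
Top flange (beyond web): 11.9 × 2.2, A = 26.18 cm², y = 20.9 cm, Ī = 10.559 cm⁴.
Bottom flange (beyond web): 11.9 × 2.2, A = 26.18 cm², y = 1.1 cm, Ī = 10.559 cm⁴.
By symmetry the centroid is at mid-height, ȳ = 11 cm.
Transfer each piece to the centroidal x-axis using Ī + A·d² with d = y − 11:
  web: d = 0 cm → contributes +1419.7 cm⁴
  top flange (beyond web): d = 9.9 cm → contributes +2576.5 cm⁴
  bottom flange (beyond web): d = -9.9 cm → contributes +2576.5 cm⁴
Total I = 6572.7 cm⁴.
For the y-axis: x̄ = 4.8364 cm.
Repeating about the centroidal y-axis gives I_y = 1584.5 cm⁴.
Polar second moment: J = I_x + I_y = 8157.1 cm⁴.

J ≈ 8160 cm⁴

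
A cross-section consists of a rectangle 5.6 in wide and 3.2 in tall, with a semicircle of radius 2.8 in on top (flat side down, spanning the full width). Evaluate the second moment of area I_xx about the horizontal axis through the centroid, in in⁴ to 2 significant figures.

Decompose the section into non-overlapping parts with the origin at the bottom-left of its bounding rectangle.
Rectangular body: 5.6 × 3.2, A = 17.92 in², y = 1.6 in, Ī = 15.29 in⁴.
Semicircular cap: semicircle r = 2.8, A = 12.32 in², y = 4.388 in, Ī = 6.746 in⁴.
Centroid: ȳ = ΣA·y / ΣA = 2.736 in.
Transfer each piece to the horizontal axis through the centroid using Ī + A·d² with d = y − 2.736:
  rectangular body: d = -1.136 in → contributes +38.41 in⁴
  semicircular cap: d = 1.653 in → contributes +40.38 in⁴
Total I = 78.79 in⁴.

I_xx ≈ 79 in⁴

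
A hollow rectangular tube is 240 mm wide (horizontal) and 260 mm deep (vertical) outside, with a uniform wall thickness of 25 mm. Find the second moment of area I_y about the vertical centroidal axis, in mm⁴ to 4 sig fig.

I_y ≈ 1.795 × 10⁸ mm⁴

Break the section into simple shapes (no overlaps), measuring from the bottom-left corner of the bounding box.
Outer rectangle: 240 × 260, A = 62 400 mm², x = 120 mm, Ī = 299 520 000 mm⁴.
Inner void (subtracted): 190 × 210, A = 39 900 mm², x = 120 mm, Ī = 120 032 500 mm⁴.
By symmetry the centroid is at mid-width, x̄ = 120 mm.
All pieces are centred on the vertical centroidal axis, so I = ΣĪ (holes subtracted) = 179 487 500 mm⁴.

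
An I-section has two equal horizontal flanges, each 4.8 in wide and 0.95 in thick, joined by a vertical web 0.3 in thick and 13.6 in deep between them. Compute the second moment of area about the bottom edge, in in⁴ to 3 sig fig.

Split into non-overlapping primitives; take the origin at the lower-left of the bounding box.
Bottom flange: 4.8 × 0.95, A = 4.56 in², y = 0.475 in, Ī = 0.34295 in⁴.
Web: 0.3 × 13.6, A = 4.08 in², y = 7.75 in, Ī = 62.886 in⁴.
Top flange: 4.8 × 0.95, A = 4.56 in², y = 15.025 in, Ī = 0.34295 in⁴.
Transfer each piece to the base of the section using Ī + A·d² with d = y − 0:
  bottom flange: d = 0.475 in → contributes +1.3718 in⁴
  web: d = 7.75 in → contributes +307.94 in⁴
  top flange: d = 15.025 in → contributes +1029.8 in⁴
Total I = 1339.1 in⁴.

I_base ≈ 1340 in⁴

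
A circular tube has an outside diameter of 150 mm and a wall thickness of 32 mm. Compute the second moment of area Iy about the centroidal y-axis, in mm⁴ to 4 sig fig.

Decompose the section into non-overlapping parts with the origin at the bottom-left of its bounding rectangle.
Outer circle: ⌀150, A = 17671.5 mm², x = 75 mm, Ī = 24 850 489 mm⁴.
Bore (subtracted): ⌀86, A = 5808.8 mm², x = 75 mm, Ī = 2 685 120 mm⁴.
By symmetry the centroid is at mid-width, x̄ = 75 mm.
All pieces are centred on the centroidal y-axis, so I = ΣĪ (holes subtracted) = 22 165 369 mm⁴.

Iy ≈ 2.217 × 10⁷ mm⁴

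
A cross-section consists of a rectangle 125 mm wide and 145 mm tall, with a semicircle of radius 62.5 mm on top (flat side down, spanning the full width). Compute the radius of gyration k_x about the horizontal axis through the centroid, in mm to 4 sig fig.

Split into non-overlapping primitives; take the origin at the lower-left of the bounding box.
Rectangular body: 125 × 145, A = 18 125 mm², y = 72.5 mm, Ī = 31 756 510 mm⁴.
Semicircular cap: semicircle r = 62.5, A = 6135.92 mm², y = 171.526 mm, Ī = 1 674 758 mm⁴.
Centroid: ȳ = ΣA·y / ΣA = 97.545 mm.
Transfer each piece to the horizontal axis through the centroid using Ī + A·d² with d = y − 97.545:
  rectangular body: d = -25.045 mm → contributes +43 125 454 mm⁴
  semicircular cap: d = 73.9808 mm → contributes +35 257 661 mm⁴
Total I = 78 383 115 mm⁴.
Radius of gyration: k = √(I/A) = √(78 383 115 / 24260.9) = 56.8405 mm.

k_x ≈ 56.84 mm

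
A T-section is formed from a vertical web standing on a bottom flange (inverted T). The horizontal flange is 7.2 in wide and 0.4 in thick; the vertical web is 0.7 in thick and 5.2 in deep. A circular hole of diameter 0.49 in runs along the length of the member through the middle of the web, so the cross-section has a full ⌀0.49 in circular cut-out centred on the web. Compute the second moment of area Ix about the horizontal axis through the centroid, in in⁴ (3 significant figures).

Ix ≈ 20.5 in⁴

Decompose the section into non-overlapping parts with the origin at the bottom-left of its bounding rectangle.
Flange: 7.2 × 0.4, A = 2.88 in², y = 0.2 in, Ī = 0.0384 in⁴.
Web: 0.7 × 5.2, A = 3.64 in², y = 3 in, Ī = 8.2021 in⁴.
Hole (subtracted): ⌀0.49, A = 0.18857 in², y = 3 in, Ī = 0.0028298 in⁴.
Centroid: ȳ = ΣA·y / ΣA = 1.7264 in.
Transfer each piece to the horizontal axis through the centroid using Ī + A·d² with d = y − 1.7264:
  flange: d = -1.5264 in → contributes +6.7481 in⁴
  web: d = 1.2736 in → contributes +14.107 in⁴
  hole: d = 1.2736 in → contributes −0.30873 in⁴
Total I = 20.546 in⁴.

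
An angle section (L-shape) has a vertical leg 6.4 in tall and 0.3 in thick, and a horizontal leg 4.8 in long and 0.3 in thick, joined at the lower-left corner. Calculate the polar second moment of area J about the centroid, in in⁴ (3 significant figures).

Decompose the section into non-overlapping parts with the origin at the bottom-left of its bounding rectangle.
Vertical leg: 0.3 × 6.4, A = 1.92 in², y = 3.2 in, Ī = 6.5536 in⁴.
Horizontal leg (remainder): 4.5 × 0.3, A = 1.35 in², y = 0.15 in, Ī = 0.010125 in⁴.
Centroid: ȳ = ΣA·y / ΣA = 1.9408 in.
Transfer each piece to the centroidal x-axis using Ī + A·d² with d = y − 1.9408:
  vertical leg: d = 1.2592 in → contributes +9.5978 in⁴
  horizontal leg (remainder): d = -1.7908 in → contributes +4.3397 in⁴
Total I = 13.937 in⁴.
For the y-axis: x̄ = 1.1408 in.
Repeating about the centroidal y-axis gives I_y = 6.8582 in⁴.
Polar second moment: J = I_x + I_y = 20.796 in⁴.

J ≈ 20.8 in⁴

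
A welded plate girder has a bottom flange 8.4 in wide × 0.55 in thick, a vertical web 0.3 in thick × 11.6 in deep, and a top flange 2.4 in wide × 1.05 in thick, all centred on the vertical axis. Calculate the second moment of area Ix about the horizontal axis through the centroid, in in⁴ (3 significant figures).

Ix ≈ 297 in⁴

Split into non-overlapping primitives; take the origin at the lower-left of the bounding box.
Bottom plate: 8.4 × 0.55, A = 4.62 in², y = 0.275 in, Ī = 0.11646 in⁴.
Web plate: 0.3 × 11.6, A = 3.48 in², y = 6.35 in, Ī = 39.022 in⁴.
Top plate: 2.4 × 1.05, A = 2.52 in², y = 12.675 in, Ī = 0.23153 in⁴.
Centroid: ȳ = ΣA·y / ΣA = 5.2081 in.
Transfer each piece to the horizontal axis through the centroid using Ī + A·d² with d = y − 5.2081:
  bottom plate: d = -4.9331 in → contributes +112.54 in⁴
  web plate: d = 1.1419 in → contributes +43.56 in⁴
  top plate: d = 7.4669 in → contributes +140.73 in⁴
Total I = 296.84 in⁴.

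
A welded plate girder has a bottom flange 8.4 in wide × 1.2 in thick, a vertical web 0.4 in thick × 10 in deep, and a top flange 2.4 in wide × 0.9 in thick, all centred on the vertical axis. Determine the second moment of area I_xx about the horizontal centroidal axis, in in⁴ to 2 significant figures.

Decompose the section into non-overlapping parts with the origin at the bottom-left of its bounding rectangle.
Bottom plate: 8.4 × 1.2, A = 10.08 in², y = 0.6 in, Ī = 1.21 in⁴.
Web plate: 0.4 × 10, A = 4 in², y = 6.2 in, Ī = 33.33 in⁴.
Top plate: 2.4 × 0.9, A = 2.16 in², y = 11.65 in, Ī = 0.1458 in⁴.
Centroid: ȳ = ΣA·y / ΣA = 3.449 in.
Transfer each piece to the horizontal centroidal axis using Ī + A·d² with d = y − 3.449:
  bottom plate: d = -2.849 in → contributes +83.03 in⁴
  web plate: d = 2.751 in → contributes +63.61 in⁴
  top plate: d = 8.201 in → contributes +145.4 in⁴
Total I = 292.1 in⁴.

I_xx ≈ 290 in⁴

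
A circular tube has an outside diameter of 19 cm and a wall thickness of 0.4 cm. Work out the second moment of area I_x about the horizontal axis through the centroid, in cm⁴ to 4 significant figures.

I_x ≈ 1011 cm⁴

Break the section into simple shapes (no overlaps), measuring from the bottom-left corner of the bounding box.
Outer circle: ⌀19, A = 283.529 cm², y = 9.5 cm, Ī = 6397.12 cm⁴.
Bore (subtracted): ⌀18.2, A = 260.155 cm², y = 9.5 cm, Ī = 5385.86 cm⁴.
By symmetry the centroid is at mid-height, ȳ = 9.5 cm.
All pieces are centred on the horizontal axis through the centroid, so I = ΣĪ (holes subtracted) = 1011.25 cm⁴.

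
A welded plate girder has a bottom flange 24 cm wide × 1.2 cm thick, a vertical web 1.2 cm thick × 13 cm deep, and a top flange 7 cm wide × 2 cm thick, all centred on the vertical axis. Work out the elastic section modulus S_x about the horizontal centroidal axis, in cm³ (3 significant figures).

Split into non-overlapping primitives; take the origin at the lower-left of the bounding box.
Bottom plate: 24 × 1.2, A = 28.8 cm², y = 0.6 cm, Ī = 3.456 cm⁴.
Web plate: 1.2 × 13, A = 15.6 cm², y = 7.7 cm, Ī = 219.7 cm⁴.
Top plate: 7 × 2, A = 14 cm², y = 15.2 cm, Ī = 4.6667 cm⁴.
Centroid: ȳ = ΣA·y / ΣA = 5.9966 cm.
Transfer each piece to the horizontal centroidal axis using Ī + A·d² with d = y − 5.9966:
  bottom plate: d = -5.3966 cm → contributes +842.2 cm⁴
  web plate: d = 1.7034 cm → contributes +264.97 cm⁴
  top plate: d = 9.2034 cm → contributes +1190.5 cm⁴
Total I = 2297.7 cm⁴.
Extreme fibre distance c = 10.203 cm; S = I/c = 225.19 cm³.

S_x ≈ 225 cm³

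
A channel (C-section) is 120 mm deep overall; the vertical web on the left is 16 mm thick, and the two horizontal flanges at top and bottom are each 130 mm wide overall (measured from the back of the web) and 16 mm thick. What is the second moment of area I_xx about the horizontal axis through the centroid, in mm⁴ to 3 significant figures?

I_xx ≈ 1.22 × 10⁷ mm⁴

Break the section into simple shapes (no overlaps), measuring from the bottom-left corner of the bounding box.
Web: 16 × 120, A = 1 920 mm², y = 60 mm, Ī = 2 304 000 mm⁴.
Top flange (beyond web): 114 × 16, A = 1 824 mm², y = 112 mm, Ī = 38 912 mm⁴.
Bottom flange (beyond web): 114 × 16, A = 1 824 mm², y = 8 mm, Ī = 38 912 mm⁴.
By symmetry the centroid is at mid-height, ȳ = 60 mm.
Transfer each piece to the horizontal axis through the centroid using Ī + A·d² with d = y − 60:
  web: d = 0 mm → contributes +2 304 000 mm⁴
  top flange (beyond web): d = 52 mm → contributes +4 971 008 mm⁴
  bottom flange (beyond web): d = -52 mm → contributes +4 971 008 mm⁴
Total I = 12 246 016 mm⁴.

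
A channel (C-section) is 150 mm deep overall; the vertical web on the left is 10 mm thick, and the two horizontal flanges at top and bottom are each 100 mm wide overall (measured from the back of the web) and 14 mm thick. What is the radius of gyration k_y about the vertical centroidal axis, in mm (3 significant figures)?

Break the section into simple shapes (no overlaps), measuring from the bottom-left corner of the bounding box.
Web: 10 × 150, A = 1 500 mm², x = 5 mm, Ī = 12 500 mm⁴.
Top flange (beyond web): 90 × 14, A = 1 260 mm², x = 55 mm, Ī = 850 500 mm⁴.
Bottom flange (beyond web): 90 × 14, A = 1 260 mm², x = 55 mm, Ī = 850 500 mm⁴.
Centroid: x̄ = ΣA·x / ΣA = 36.343 mm.
Transfer each piece to the vertical centroidal axis using Ī + A·d² with d = x − 36.343:
  web: d = -31.343 mm → contributes +1 486 102 mm⁴
  top flange (beyond web): d = 18.657 mm → contributes +1 289 072 mm⁴
  bottom flange (beyond web): d = 18.657 mm → contributes +1 289 072 mm⁴
Total I = 4 064 246 mm⁴.
Radius of gyration: k = √(I/A) = √(4 064 246 / 4 020) = 31.796 mm.

k_y ≈ 31.8 mm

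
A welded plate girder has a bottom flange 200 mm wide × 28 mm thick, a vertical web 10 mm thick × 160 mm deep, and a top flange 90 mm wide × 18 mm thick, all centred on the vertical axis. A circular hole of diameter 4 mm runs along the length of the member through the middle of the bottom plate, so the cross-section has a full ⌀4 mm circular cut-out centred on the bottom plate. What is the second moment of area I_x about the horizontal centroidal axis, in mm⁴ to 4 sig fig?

I_x ≈ 4.954 × 10⁷ mm⁴

Decompose the section into non-overlapping parts with the origin at the bottom-left of its bounding rectangle.
Bottom plate: 200 × 28, A = 5 600 mm², y = 14 mm, Ī = 365 867 mm⁴.
Web plate: 10 × 160, A = 1 600 mm², y = 108 mm, Ī = 3 413 333 mm⁴.
Top plate: 90 × 18, A = 1 620 mm², y = 197 mm, Ī = 43 740 mm⁴.
Hole (subtracted): ⌀4, A = 12.5664 mm², y = 14 mm, Ī = 12.5664 mm⁴.
Centroid: ȳ = ΣA·y / ΣA = 64.7367 mm.
Transfer each piece to the horizontal centroidal axis using Ī + A·d² with d = y − 64.7367:
  bottom plate: d = -50.7367 mm → contributes +14 781 450 mm⁴
  web plate: d = 43.2633 mm → contributes +6 408 076 mm⁴
  top plate: d = 132.263 mm → contributes +28 383 346 mm⁴
  hole: d = -50.7367 mm → contributes −32361.1 mm⁴
Total I = 49 540 512 mm⁴.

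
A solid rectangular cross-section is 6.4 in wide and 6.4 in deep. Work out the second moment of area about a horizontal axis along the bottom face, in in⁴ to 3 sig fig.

I_base ≈ 559 in⁴

The section: 6.4 × 6.4, A = 40.96 in², y = 3.2 in, Ī = 139.81 in⁴.
Transfer it to the bottom edge using Ī + A·d² with d = y − 0:
  the section: d = 3.2 in → contributes +559.24 in⁴
Total I = 559.24 in⁴.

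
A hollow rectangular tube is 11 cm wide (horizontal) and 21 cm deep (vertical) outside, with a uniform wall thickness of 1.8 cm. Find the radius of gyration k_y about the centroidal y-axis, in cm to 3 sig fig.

k_y ≈ 4.13 cm

Split into non-overlapping primitives; take the origin at the lower-left of the bounding box.
Outer rectangle: 11 × 21, A = 231 cm², x = 5.5 cm, Ī = 2329.3 cm⁴.
Inner void (subtracted): 7.4 × 17.4, A = 128.76 cm², x = 5.5 cm, Ī = 587.57 cm⁴.
By symmetry the centroid is at mid-width, x̄ = 5.5 cm.
All pieces are centred on the centroidal y-axis, so I = ΣĪ (holes subtracted) = 1741.7 cm⁴.
Radius of gyration: k = √(I/A) = √(1741.7 / 102.24) = 4.1274 cm.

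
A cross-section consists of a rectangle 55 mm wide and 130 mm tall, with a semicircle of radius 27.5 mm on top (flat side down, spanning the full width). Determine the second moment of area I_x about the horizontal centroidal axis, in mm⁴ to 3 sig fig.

I_x ≈ 1.61 × 10⁷ mm⁴

Decompose the section into non-overlapping parts with the origin at the bottom-left of its bounding rectangle.
Rectangular body: 55 × 130, A = 7 150 mm², y = 65 mm, Ī = 10 069 583 mm⁴.
Semicircular cap: semicircle r = 27.5, A = 1187.9 mm², y = 141.67 mm, Ī = 62 772 mm⁴.
Centroid: ȳ = ΣA·y / ΣA = 75.923 mm.
Transfer each piece to the horizontal centroidal axis using Ī + A·d² with d = y − 75.923:
  rectangular body: d = -10.923 mm → contributes +10 922 739 mm⁴
  semicircular cap: d = 65.748 mm → contributes +5 197 870 mm⁴
Total I = 16 120 609 mm⁴.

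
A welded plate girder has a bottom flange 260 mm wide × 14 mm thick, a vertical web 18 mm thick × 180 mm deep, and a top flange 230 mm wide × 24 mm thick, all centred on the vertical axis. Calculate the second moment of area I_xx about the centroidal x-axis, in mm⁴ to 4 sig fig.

Split into non-overlapping primitives; take the origin at the lower-left of the bounding box.
Bottom plate: 260 × 14, A = 3 640 mm², y = 7 mm, Ī = 59453.3 mm⁴.
Web plate: 18 × 180, A = 3 240 mm², y = 104 mm, Ī = 8 748 000 mm⁴.
Top plate: 230 × 24, A = 5 520 mm², y = 206 mm, Ī = 264 960 mm⁴.
Centroid: ȳ = ΣA·y / ΣA = 120.932 mm.
Transfer each piece to the centroidal x-axis using Ī + A·d² with d = y − 120.932:
  bottom plate: d = -113.932 mm → contributes +47 308 690 mm⁴
  web plate: d = -16.9323 mm → contributes +9 676 912 mm⁴
  top plate: d = 85.0677 mm → contributes +40 210 554 mm⁴
Total I = 97 196 156 mm⁴.

I_xx ≈ 9.720 × 10⁷ mm⁴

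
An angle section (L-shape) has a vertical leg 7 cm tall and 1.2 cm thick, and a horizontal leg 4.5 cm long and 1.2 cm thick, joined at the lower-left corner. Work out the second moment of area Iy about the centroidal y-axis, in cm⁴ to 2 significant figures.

Iy ≈ 18 cm⁴

Decompose the section into non-overlapping parts with the origin at the bottom-left of its bounding rectangle.
Vertical leg: 1.2 × 7, A = 8.4 cm², x = 0.6 cm, Ī = 1.008 cm⁴.
Horizontal leg (remainder): 3.3 × 1.2, A = 3.96 cm², x = 2.85 cm, Ī = 3.594 cm⁴.
Centroid: x̄ = ΣA·x / ΣA = 1.321 cm.
Transfer each piece to the centroidal y-axis using Ī + A·d² with d = x − 1.321:
  vertical leg: d = -0.7209 cm → contributes +5.373 cm⁴
  horizontal leg (remainder): d = 1.529 cm → contributes +12.85 cm⁴
Total I = 18.23 cm⁴.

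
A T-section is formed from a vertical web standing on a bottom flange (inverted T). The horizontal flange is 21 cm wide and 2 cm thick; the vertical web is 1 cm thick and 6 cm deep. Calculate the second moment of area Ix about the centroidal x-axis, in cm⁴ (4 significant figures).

Break the section into simple shapes (no overlaps), measuring from the bottom-left corner of the bounding box.
Flange: 21 × 2, A = 42 cm², y = 1 cm, Ī = 14 cm⁴.
Web: 1 × 6, A = 6 cm², y = 5 cm, Ī = 18 cm⁴.
Centroid: ȳ = ΣA·y / ΣA = 1.5 cm.
Transfer each piece to the centroidal x-axis using Ī + A·d² with d = y − 1.5:
  flange: d = -0.5 cm → contributes +24.5 cm⁴
  web: d = 3.5 cm → contributes +91.5 cm⁴
Total I = 116 cm⁴.

Ix ≈ 116.0 cm⁴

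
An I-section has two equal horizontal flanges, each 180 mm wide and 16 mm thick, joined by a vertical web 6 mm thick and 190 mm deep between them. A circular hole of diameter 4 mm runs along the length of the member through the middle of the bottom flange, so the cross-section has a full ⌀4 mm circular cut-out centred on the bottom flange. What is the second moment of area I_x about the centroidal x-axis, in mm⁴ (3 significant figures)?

Treat the section as a set of non-overlapping primitives; coordinates are from the bounding-box lower-left.
Bottom flange: 180 × 16, A = 2 880 mm², y = 8 mm, Ī = 61 440 mm⁴.
Web: 6 × 190, A = 1 140 mm², y = 111 mm, Ī = 3 429 500 mm⁴.
Top flange: 180 × 16, A = 2 880 mm², y = 214 mm, Ī = 61 440 mm⁴.
Hole (subtracted): ⌀4, A = 12.566 mm², y = 8 mm, Ī = 12.566 mm⁴.
Centroid: ȳ = ΣA·y / ΣA = 111.19 mm.
Transfer each piece to the centroidal x-axis using Ī + A·d² with d = y − 111.19:
  bottom flange: d = -103.19 mm → contributes +30 726 955 mm⁴
  web: d = -0.18793 mm → contributes +3 429 540 mm⁴
  top flange: d = 102.81 mm → contributes +30 503 968 mm⁴
  hole: d = -103.19 mm → contributes −133 816 mm⁴
Total I = 64 526 648 mm⁴.

I_x ≈ 6.45 × 10⁷ mm⁴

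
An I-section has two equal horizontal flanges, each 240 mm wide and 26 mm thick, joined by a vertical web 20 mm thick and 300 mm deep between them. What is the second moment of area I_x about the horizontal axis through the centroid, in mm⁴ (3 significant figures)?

I_x ≈ 3.77 × 10⁸ mm⁴

Treat the section as a set of non-overlapping primitives; coordinates are from the bounding-box lower-left.
Bottom flange: 240 × 26, A = 6 240 mm², y = 13 mm, Ī = 351 520 mm⁴.
Web: 20 × 300, A = 6 000 mm², y = 176 mm, Ī = 45 000 000 mm⁴.
Top flange: 240 × 26, A = 6 240 mm², y = 339 mm, Ī = 351 520 mm⁴.
By symmetry the centroid is at mid-height, ȳ = 176 mm.
Transfer each piece to the horizontal axis through the centroid using Ī + A·d² with d = y − 176:
  bottom flange: d = -163 mm → contributes +166 142 080 mm⁴
  web: d = 0 mm → contributes +45 000 000 mm⁴
  top flange: d = 163 mm → contributes +166 142 080 mm⁴
Total I = 377 284 160 mm⁴.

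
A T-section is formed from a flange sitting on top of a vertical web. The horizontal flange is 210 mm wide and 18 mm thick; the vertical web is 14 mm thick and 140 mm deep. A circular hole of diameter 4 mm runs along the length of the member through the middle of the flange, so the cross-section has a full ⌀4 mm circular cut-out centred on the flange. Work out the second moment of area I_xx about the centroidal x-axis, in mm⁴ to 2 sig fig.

Decompose the section into non-overlapping parts with the origin at the bottom-left of its bounding rectangle.
Flange: 210 × 18, A = 3 780 mm², y = 149 mm, Ī = 102 060 mm⁴.
Web: 14 × 140, A = 1 960 mm², y = 70 mm, Ī = 3 201 333 mm⁴.
Hole (subtracted): ⌀4, A = 12.57 mm², y = 149 mm, Ī = 12.57 mm⁴.
Centroid: ȳ = ΣA·y / ΣA = 122 mm.
Transfer each piece to the centroidal x-axis using Ī + A·d² with d = y − 122:
  flange: d = 27.03 mm → contributes +2 864 787 mm⁴
  web: d = -51.97 mm → contributes +8 494 083 mm⁴
  hole: d = 27.03 mm → contributes −9 197 mm⁴
Total I = 11 349 673 mm⁴.

I_xx ≈ 1.1 × 10⁷ mm⁴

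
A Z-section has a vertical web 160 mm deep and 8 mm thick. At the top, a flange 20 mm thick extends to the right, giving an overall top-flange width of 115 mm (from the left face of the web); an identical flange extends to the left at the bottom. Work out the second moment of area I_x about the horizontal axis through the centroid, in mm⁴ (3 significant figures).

Split into non-overlapping primitives; take the origin at the lower-left of the bounding box.
Web: 8 × 160, A = 1 280 mm², y = 80 mm, Ī = 2 730 667 mm⁴.
Top flange (beyond web): 107 × 20, A = 2 140 mm², y = 150 mm, Ī = 71 333 mm⁴.
Bottom flange (beyond web): 107 × 20, A = 2 140 mm², y = 10 mm, Ī = 71 333 mm⁴.
Centroid: ȳ = ΣA·y / ΣA = 80 mm.
Transfer each piece to the horizontal axis through the centroid using Ī + A·d² with d = y − 80:
  web: d = 0 mm → contributes +2 730 667 mm⁴
  top flange (beyond web): d = 70 mm → contributes +10 557 333 mm⁴
  bottom flange (beyond web): d = -70 mm → contributes +10 557 333 mm⁴
Total I = 23 845 333 mm⁴.

I_x ≈ 2.38 × 10⁷ mm⁴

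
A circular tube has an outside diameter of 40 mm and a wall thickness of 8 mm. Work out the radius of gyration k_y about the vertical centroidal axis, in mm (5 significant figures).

Treat the section as a set of non-overlapping primitives; coordinates are from the bounding-box lower-left.
Outer circle: ⌀40, A = 1256.637 mm², x = 20 mm, Ī = 125663.7 mm⁴.
Bore (subtracted): ⌀24, A = 452.3893 mm², x = 20 mm, Ī = 16286.02 mm⁴.
By symmetry the centroid is at mid-width, x̄ = 20 mm.
All pieces are centred on the vertical centroidal axis, so I = ΣĪ (holes subtracted) = 109377.7 mm⁴.
Radius of gyration: k = √(I/A) = √(109377.7 / 804.2477) = 11.6619 mm.

k_y ≈ 11.662 mm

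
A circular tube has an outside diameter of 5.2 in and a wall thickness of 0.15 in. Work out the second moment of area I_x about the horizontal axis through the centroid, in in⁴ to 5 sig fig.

I_x ≈ 7.5929 in⁴

Break the section into simple shapes (no overlaps), measuring from the bottom-left corner of the bounding box.
Outer circle: ⌀5.2, A = 21.23717 in², y = 2.6 in, Ī = 35.89081 in⁴.
Bore (subtracted): ⌀4.9, A = 18.85741 in², y = 2.6 in, Ī = 28.2979 in⁴.
By symmetry the centroid is at mid-height, ȳ = 2.6 in.
All pieces are centred on the horizontal axis through the centroid, so I = ΣĪ (holes subtracted) = 7.59291 in⁴.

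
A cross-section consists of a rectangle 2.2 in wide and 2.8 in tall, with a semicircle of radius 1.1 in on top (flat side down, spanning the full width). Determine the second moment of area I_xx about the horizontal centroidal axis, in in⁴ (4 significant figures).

I_xx ≈ 9.247 in⁴

Break the section into simple shapes (no overlaps), measuring from the bottom-left corner of the bounding box.
Rectangular body: 2.2 × 2.8, A = 6.16 in², y = 1.4 in, Ī = 4.02453 in⁴.
Semicircular cap: semicircle r = 1.1, A = 1.90066 in², y = 3.26685 in, Ī = 0.160695 in⁴.
Centroid: ȳ = ΣA·y / ΣA = 1.84019 in.
Transfer each piece to the horizontal centroidal axis using Ī + A·d² with d = y − 1.84019:
  rectangular body: d = -0.440195 in → contributes +5.21817 in⁴
  semicircular cap: d = 1.42666 in → contributes +4.02923 in⁴
Total I = 9.24739 in⁴.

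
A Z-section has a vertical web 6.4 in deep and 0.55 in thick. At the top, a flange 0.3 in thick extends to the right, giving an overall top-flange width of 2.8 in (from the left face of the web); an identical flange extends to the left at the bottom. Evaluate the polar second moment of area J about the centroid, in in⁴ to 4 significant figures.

J ≈ 27.89 in⁴

Treat the section as a set of non-overlapping primitives; coordinates are from the bounding-box lower-left.
Web: 0.55 × 6.4, A = 3.52 in², y = 3.2 in, Ī = 12.0149 in⁴.
Top flange (beyond web): 2.25 × 0.3, A = 0.675 in², y = 6.25 in, Ī = 0.0050625 in⁴.
Bottom flange (beyond web): 2.25 × 0.3, A = 0.675 in², y = 0.15 in, Ī = 0.0050625 in⁴.
Centroid: ȳ = ΣA·y / ΣA = 3.2 in.
Transfer each piece to the centroidal x-axis using Ī + A·d² with d = y − 3.2:
  web: d = 0 in → contributes +12.0149 in⁴
  top flange (beyond web): d = 3.05 in → contributes +6.28425 in⁴
  bottom flange (beyond web): d = -3.05 in → contributes +6.28425 in⁴
Total I = 24.5834 in⁴.
For the y-axis: x̄ = 2.525 in.
Repeating about the centroidal y-axis gives I_y = 3.30426 in⁴.
Polar second moment: J = I_x + I_y = 27.8877 in⁴.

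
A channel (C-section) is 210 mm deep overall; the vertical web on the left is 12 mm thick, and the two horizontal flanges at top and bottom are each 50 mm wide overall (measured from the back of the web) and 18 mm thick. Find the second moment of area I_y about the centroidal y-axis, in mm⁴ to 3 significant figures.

I_y ≈ 7.49 × 10⁵ mm⁴

Treat the section as a set of non-overlapping primitives; coordinates are from the bounding-box lower-left.
Web: 12 × 210, A = 2 520 mm², x = 6 mm, Ī = 30 240 mm⁴.
Top flange (beyond web): 38 × 18, A = 684 mm², x = 31 mm, Ī = 82 308 mm⁴.
Bottom flange (beyond web): 38 × 18, A = 684 mm², x = 31 mm, Ī = 82 308 mm⁴.
Centroid: x̄ = ΣA·x / ΣA = 14.796 mm.
Transfer each piece to the centroidal y-axis using Ī + A·d² with d = x − 14.796:
  web: d = -8.7963 mm → contributes +225 225 mm⁴
  top flange (beyond web): d = 16.204 mm → contributes +261 899 mm⁴
  bottom flange (beyond web): d = 16.204 mm → contributes +261 899 mm⁴
Total I = 749 023 mm⁴.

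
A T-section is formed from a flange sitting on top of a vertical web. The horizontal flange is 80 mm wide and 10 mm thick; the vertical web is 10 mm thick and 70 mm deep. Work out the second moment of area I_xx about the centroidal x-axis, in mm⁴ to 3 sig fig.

I_xx ≈ 8.90 × 10⁵ mm⁴

Decompose the section into non-overlapping parts with the origin at the bottom-left of its bounding rectangle.
Flange: 80 × 10, A = 800 mm², y = 75 mm, Ī = 6666.7 mm⁴.
Web: 10 × 70, A = 700 mm², y = 35 mm, Ī = 285 833 mm⁴.
Centroid: ȳ = ΣA·y / ΣA = 56.333 mm.
Transfer each piece to the centroidal x-axis using Ī + A·d² with d = y − 56.333:
  flange: d = 18.667 mm → contributes +285 422 mm⁴
  web: d = -21.333 mm → contributes +604 411 mm⁴
Total I = 889 833 mm⁴.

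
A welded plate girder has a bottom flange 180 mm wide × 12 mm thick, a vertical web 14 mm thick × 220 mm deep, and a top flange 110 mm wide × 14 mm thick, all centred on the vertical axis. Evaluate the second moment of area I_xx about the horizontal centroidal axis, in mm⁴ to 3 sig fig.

I_xx ≈ 6.19 × 10⁷ mm⁴

Treat the section as a set of non-overlapping primitives; coordinates are from the bounding-box lower-left.
Bottom plate: 180 × 12, A = 2 160 mm², y = 6 mm, Ī = 25 920 mm⁴.
Web plate: 14 × 220, A = 3 080 mm², y = 122 mm, Ī = 12 422 667 mm⁴.
Top plate: 110 × 14, A = 1 540 mm², y = 239 mm, Ī = 25 153 mm⁴.
Centroid: ȳ = ΣA·y / ΣA = 111.62 mm.
Transfer each piece to the horizontal centroidal axis using Ī + A·d² with d = y − 111.62:
  bottom plate: d = -105.62 mm → contributes +24 121 740 mm⁴
  web plate: d = 10.381 mm → contributes +12 754 553 mm⁴
  top plate: d = 127.38 mm → contributes +25 012 885 mm⁴
Total I = 61 889 178 mm⁴.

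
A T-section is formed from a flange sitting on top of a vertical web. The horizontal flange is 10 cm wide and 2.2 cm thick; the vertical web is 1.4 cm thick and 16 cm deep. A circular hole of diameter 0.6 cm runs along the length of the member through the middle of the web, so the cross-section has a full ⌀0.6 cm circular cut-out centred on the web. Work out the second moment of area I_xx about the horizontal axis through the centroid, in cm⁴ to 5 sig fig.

Split into non-overlapping primitives; take the origin at the lower-left of the bounding box.
Flange: 10 × 2.2, A = 22 cm², y = 17.1 cm, Ī = 8.873333 cm⁴.
Web: 1.4 × 16, A = 22.4 cm², y = 8 cm, Ī = 477.8667 cm⁴.
Hole (subtracted): ⌀0.6, A = 0.2827433 cm², y = 8 cm, Ī = 0.006361725 cm⁴.
Centroid: ȳ = ΣA·y / ΣA = 12.53791 cm.
Transfer each piece to the horizontal axis through the centroid using Ī + A·d² with d = y − 12.53791:
  flange: d = 4.562093 cm → contributes +466.7526 cm⁴
  web: d = -4.537907 cm → contributes +939.1409 cm⁴
  hole: d = -4.537907 cm → contributes −5.828782 cm⁴
Total I = 1400.065 cm⁴.

I_xx ≈ 1400.1 cm⁴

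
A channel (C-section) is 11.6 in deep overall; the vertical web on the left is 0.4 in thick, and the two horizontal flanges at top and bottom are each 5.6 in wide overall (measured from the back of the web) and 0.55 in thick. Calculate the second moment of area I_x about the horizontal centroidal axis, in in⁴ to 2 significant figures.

Split into non-overlapping primitives; take the origin at the lower-left of the bounding box.
Web: 0.4 × 11.6, A = 4.64 in², y = 5.8 in, Ī = 52.03 in⁴.
Top flange (beyond web): 5.2 × 0.55, A = 2.86 in², y = 11.33 in, Ī = 0.0721 in⁴.
Bottom flange (beyond web): 5.2 × 0.55, A = 2.86 in², y = 0.275 in, Ī = 0.0721 in⁴.
By symmetry the centroid is at mid-height, ȳ = 5.8 in.
Transfer each piece to the horizontal centroidal axis using Ī + A·d² with d = y − 5.8:
  web: d = 0 in → contributes +52.03 in⁴
  top flange (beyond web): d = 5.525 in → contributes +87.38 in⁴
  bottom flange (beyond web): d = -5.525 in → contributes +87.38 in⁴
Total I = 226.8 in⁴.

I_x ≈ 230 in⁴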